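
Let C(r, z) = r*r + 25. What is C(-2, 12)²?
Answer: 841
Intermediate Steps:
C(r, z) = 25 + r² (C(r, z) = r² + 25 = 25 + r²)
C(-2, 12)² = (25 + (-2)²)² = (25 + 4)² = 29² = 841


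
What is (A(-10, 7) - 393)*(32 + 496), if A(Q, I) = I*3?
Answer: -196416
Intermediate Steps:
A(Q, I) = 3*I
(A(-10, 7) - 393)*(32 + 496) = (3*7 - 393)*(32 + 496) = (21 - 393)*528 = -372*528 = -196416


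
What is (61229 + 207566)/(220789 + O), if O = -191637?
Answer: 268795/29152 ≈ 9.2205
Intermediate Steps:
(61229 + 207566)/(220789 + O) = (61229 + 207566)/(220789 - 191637) = 268795/29152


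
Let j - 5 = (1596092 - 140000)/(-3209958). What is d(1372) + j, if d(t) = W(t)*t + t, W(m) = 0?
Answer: 245480893/178331 ≈ 1376.5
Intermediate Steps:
j = 810761/178331 (j = 5 + (1596092 - 140000)/(-3209958) = 5 + 1456092*(-1/3209958) = 5 - 80894/178331 = 810761/178331 ≈ 4.5464)
d(t) = t (d(t) = 0*t + t = 0 + t = t)
d(1372) + j = 1372 + 810761/178331 = 245480893/178331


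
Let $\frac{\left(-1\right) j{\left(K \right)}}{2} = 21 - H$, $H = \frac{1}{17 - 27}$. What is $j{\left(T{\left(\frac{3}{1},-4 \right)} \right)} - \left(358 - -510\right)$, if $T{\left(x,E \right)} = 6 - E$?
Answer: $- \frac{4551}{5} \approx -910.2$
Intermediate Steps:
$H = - \frac{1}{10}$ ($H = \frac{1}{-10} = - \frac{1}{10} \approx -0.1$)
$j{\left(K \right)} = - \frac{211}{5}$ ($j{\left(K \right)} = - 2 \left(21 - - \frac{1}{10}\right) = - 2 \left(21 + \frac{1}{10}\right) = \left(-2\right) \frac{211}{10} = - \frac{211}{5}$)
$j{\left(T{\left(\frac{3}{1},-4 \right)} \right)} - \left(358 - -510\right) = - \frac{211}{5} - \left(358 - -510\right) = - \frac{211}{5} - \left(358 + 510\right) = - \frac{211}{5} - 868 = - \frac{4551}{5}$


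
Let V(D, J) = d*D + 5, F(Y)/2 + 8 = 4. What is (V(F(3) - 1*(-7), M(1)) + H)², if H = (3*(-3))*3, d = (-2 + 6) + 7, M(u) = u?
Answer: 1089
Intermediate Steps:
d = 11 (d = 4 + 7 = 11)
F(Y) = -8 (F(Y) = -16 + 2*4 = -16 + 8 = -8)
H = -27 (H = -9*3 = -27)
V(D, J) = 5 + 11*D (V(D, J) = 11*D + 5 = 5 + 11*D)
(V(F(3) - 1*(-7), M(1)) + H)² = ((5 + 11*(-8 - 1*(-7))) - 27)² = ((5 + 11*(-8 + 7)) - 27)² = ((5 + 11*(-1)) - 27)² = ((5 - 11) - 27)² = (-6 - 27)² = (-33)² = 1089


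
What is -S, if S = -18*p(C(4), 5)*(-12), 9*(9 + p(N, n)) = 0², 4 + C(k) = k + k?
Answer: 1944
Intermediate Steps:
C(k) = -4 + 2*k (C(k) = -4 + (k + k) = -4 + 2*k)
p(N, n) = -9 (p(N, n) = -9 + (⅑)*0² = -9 + (⅑)*0 = -9 + 0 = -9)
S = -1944 (S = -18*(-9)*(-12) = 162*(-12) = -1944)
-S = -1*(-1944) = 1944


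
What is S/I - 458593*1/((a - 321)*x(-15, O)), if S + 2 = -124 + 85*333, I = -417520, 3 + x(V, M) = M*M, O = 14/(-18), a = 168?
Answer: -50686431723/40499440 ≈ -1251.5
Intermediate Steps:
O = -7/9 (O = 14*(-1/18) = -7/9 ≈ -0.77778)
x(V, M) = -3 + M² (x(V, M) = -3 + M*M = -3 + M²)
S = 28179 (S = -2 + (-124 + 85*333) = -2 + (-124 + 28305) = -2 + 28181 = 28179)
S/I - 458593*1/((a - 321)*x(-15, O)) = 28179/(-417520) - 458593*1/((-3 + (-7/9)²)*(168 - 321)) = 28179*(-1/417520) - 458593*(-1/(153*(-3 + 49/81))) = -28179/417520 - 458593/((-194/81*(-153))) = -28179/417520 - 458593/3298/9 = -28179/417520 - 458593*9/3298 = -28179/417520 - 4127337/3298 = -50686431723/40499440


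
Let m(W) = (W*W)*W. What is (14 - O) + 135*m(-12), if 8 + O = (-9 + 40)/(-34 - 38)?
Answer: -16794545/72 ≈ -2.3326e+5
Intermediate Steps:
O = -607/72 (O = -8 + (-9 + 40)/(-34 - 38) = -8 + 31/(-72) = -8 + 31*(-1/72) = -8 - 31/72 = -607/72 ≈ -8.4306)
m(W) = W³ (m(W) = W²*W = W³)
(14 - O) + 135*m(-12) = (14 - 1*(-607/72)) + 135*(-12)³ = (14 + 607/72) + 135*(-1728) = 1615/72 - 233280 = -16794545/72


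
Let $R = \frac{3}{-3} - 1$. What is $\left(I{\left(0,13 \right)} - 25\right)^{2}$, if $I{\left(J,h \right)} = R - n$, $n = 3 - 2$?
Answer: $784$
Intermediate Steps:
$n = 1$
$R = -2$ ($R = 3 \left(- \frac{1}{3}\right) - 1 = -1 - 1 = -2$)
$I{\left(J,h \right)} = -3$ ($I{\left(J,h \right)} = -2 - 1 = -3$)
$\left(I{\left(0,13 \right)} - 25\right)^{2} = \left(-3 - 25\right)^{2} = \left(-28\right)^{2} = 784$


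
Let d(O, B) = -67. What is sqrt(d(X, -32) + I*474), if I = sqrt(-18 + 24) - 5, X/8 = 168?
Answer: sqrt(-2437 + 474*sqrt(6)) ≈ 35.72*I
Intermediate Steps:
X = 1344 (X = 8*168 = 1344)
I = -5 + sqrt(6) (I = sqrt(6) - 5 = -5 + sqrt(6) ≈ -2.5505)
sqrt(d(X, -32) + I*474) = sqrt(-67 + (-5 + sqrt(6))*474) = sqrt(-67 + (-2370 + 474*sqrt(6))) = sqrt(-2437 + 474*sqrt(6))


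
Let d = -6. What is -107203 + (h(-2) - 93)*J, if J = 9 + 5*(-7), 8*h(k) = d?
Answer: -209531/2 ≈ -1.0477e+5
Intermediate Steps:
h(k) = -¾ (h(k) = (⅛)*(-6) = -¾)
J = -26 (J = 9 - 35 = -26)
-107203 + (h(-2) - 93)*J = -107203 + (-¾ - 93)*(-26) = -107203 - 375/4*(-26) = -107203 + 4875/2 = -209531/2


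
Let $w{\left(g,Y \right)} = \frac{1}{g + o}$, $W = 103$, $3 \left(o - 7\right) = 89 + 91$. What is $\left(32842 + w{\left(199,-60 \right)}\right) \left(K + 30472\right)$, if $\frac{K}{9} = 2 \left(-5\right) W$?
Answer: $\frac{92610049773}{133} \approx 6.9632 \cdot 10^{8}$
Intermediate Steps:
$o = 67$ ($o = 7 + \frac{89 + 91}{3} = 7 + \frac{1}{3} \cdot 180 = 7 + 60 = 67$)
$w{\left(g,Y \right)} = \frac{1}{67 + g}$ ($w{\left(g,Y \right)} = \frac{1}{g + 67} = \frac{1}{67 + g}$)
$K = -9270$ ($K = 9 \cdot 2 \left(-5\right) 103 = 9 \left(\left(-10\right) 103\right) = 9 \left(-1030\right) = -9270$)
$\left(32842 + w{\left(199,-60 \right)}\right) \left(K + 30472\right) = \left(32842 + \frac{1}{67 + 199}\right) \left(-9270 + 30472\right) = \left(32842 + \frac{1}{266}\right) 21202 = \frac{8735973}{266} \cdot 21202 = \frac{92610049773}{133}$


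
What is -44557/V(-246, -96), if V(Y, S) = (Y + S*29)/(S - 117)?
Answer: -3163547/1010 ≈ -3132.2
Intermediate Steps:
V(Y, S) = (Y + 29*S)/(-117 + S)
-44557/V(-246, -96) = -44557*(-117 - 96)/(-246 + 29*(-96)) = -44557*(-213/(-246 - 2784)) = -44557/((-1/213*(-3030))) = -44557/1010/71 = -44557*71/1010 = -3163547/1010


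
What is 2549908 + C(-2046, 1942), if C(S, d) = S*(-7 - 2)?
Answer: 2568322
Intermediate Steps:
C(S, d) = -9*S (C(S, d) = S*(-9) = -9*S)
2549908 + C(-2046, 1942) = 2549908 - 9*(-2046) = 2549908 + 18414 = 2568322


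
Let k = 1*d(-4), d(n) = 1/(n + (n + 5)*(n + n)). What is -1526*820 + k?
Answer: -15015841/12 ≈ -1.2513e+6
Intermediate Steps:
d(n) = 1/(n + 2*n*(5 + n)) (d(n) = 1/(n + (5 + n)*(2*n)) = 1/(n + 2*n*(5 + n)))
k = -1/12 (k = 1*(1/((-4)*(11 + 2*(-4)))) = 1*(-1/(4*(11 - 8))) = 1*(-¼/3) = 1*(-¼*⅓) = 1*(-1/12) = -1/12 ≈ -0.083333)
-1526*820 + k = -1526*820 - 1/12 = -1251320 - 1/12 = -15015841/12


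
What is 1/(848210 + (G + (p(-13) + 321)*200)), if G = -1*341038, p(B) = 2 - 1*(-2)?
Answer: 1/572172 ≈ 1.7477e-6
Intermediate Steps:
p(B) = 4 (p(B) = 2 + 2 = 4)
G = -341038
1/(848210 + (G + (p(-13) + 321)*200)) = 1/(848210 + (-341038 + (4 + 321)*200)) = 1/(848210 + (-341038 + 325*200)) = 1/(848210 + (-341038 + 65000)) = 1/(848210 - 276038) = 1/572172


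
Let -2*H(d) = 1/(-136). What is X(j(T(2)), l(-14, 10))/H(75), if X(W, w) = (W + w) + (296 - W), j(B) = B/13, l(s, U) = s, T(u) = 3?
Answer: 76704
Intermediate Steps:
H(d) = 1/272 (H(d) = -1/2/(-136) = -1/2*(-1/136) = 1/272)
j(B) = B/13 (j(B) = B*(1/13) = B/13)
X(W, w) = 296 + w
X(j(T(2)), l(-14, 10))/H(75) = (296 - 14)/(1/272) = 282*272 = 76704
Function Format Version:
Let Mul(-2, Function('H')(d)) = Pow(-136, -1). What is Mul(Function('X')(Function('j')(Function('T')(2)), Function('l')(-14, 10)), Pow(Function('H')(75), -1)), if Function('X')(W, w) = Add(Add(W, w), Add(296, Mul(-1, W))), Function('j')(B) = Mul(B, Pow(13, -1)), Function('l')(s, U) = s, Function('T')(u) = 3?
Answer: 76704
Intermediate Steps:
Function('H')(d) = Rational(1, 272) (Function('H')(d) = Mul(Rational(-1, 2), Pow(-136, -1)) = Mul(Rational(-1, 2), Rational(-1, 136)) = Rational(1, 272))
Function('j')(B) = Mul(Rational(1, 13), B) (Function('j')(B) = Mul(B, Rational(1, 13)) = Mul(Rational(1, 13), B))
Function('X')(W, w) = Add(296, w)
Mul(Function('X')(Function('j')(Function('T')(2)), Function('l')(-14, 10)), Pow(Function('H')(75), -1)) = Mul(Add(296, -14), Pow(Rational(1, 272), -1)) = Mul(282, 272) = 76704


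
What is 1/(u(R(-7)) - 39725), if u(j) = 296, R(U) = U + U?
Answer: -1/39429 ≈ -2.5362e-5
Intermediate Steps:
R(U) = 2*U
1/(u(R(-7)) - 39725) = 1/(296 - 39725) = 1/(-39429) = -1/39429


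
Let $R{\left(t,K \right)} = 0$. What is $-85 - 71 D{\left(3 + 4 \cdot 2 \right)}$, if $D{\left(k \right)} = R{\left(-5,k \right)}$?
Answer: $-85$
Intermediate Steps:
$D{\left(k \right)} = 0$
$-85 - 71 D{\left(3 + 4 \cdot 2 \right)} = -85 - 0 = -85 + 0 = -85$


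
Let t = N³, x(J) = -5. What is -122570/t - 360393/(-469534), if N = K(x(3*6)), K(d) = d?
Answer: 11519166301/11738350 ≈ 981.33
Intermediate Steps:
N = -5
t = -125 (t = (-5)³ = -125)
-122570/t - 360393/(-469534) = -122570/(-125) - 360393/(-469534) = -122570*(-1/125) - 360393*(-1/469534) = 24514/25 + 360393/469534 = 11519166301/11738350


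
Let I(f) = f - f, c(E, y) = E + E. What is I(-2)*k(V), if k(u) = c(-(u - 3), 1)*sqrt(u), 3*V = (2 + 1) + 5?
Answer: 0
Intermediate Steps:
c(E, y) = 2*E
I(f) = 0
V = 8/3 (V = ((2 + 1) + 5)/3 = (3 + 5)/3 = (1/3)*8 = 8/3 ≈ 2.6667)
k(u) = sqrt(u)*(6 - 2*u) (k(u) = (2*(-(u - 3)))*sqrt(u) = (2*(-(-3 + u)))*sqrt(u) = (2*(3 - u))*sqrt(u) = (6 - 2*u)*sqrt(u) = sqrt(u)*(6 - 2*u))
I(-2)*k(V) = 0*(2*sqrt(8/3)*(3 - 1*8/3)) = 0*(2*(2*sqrt(6)/3)*(3 - 8/3)) = 0*(2*(2*sqrt(6)/3)*(1/3)) = 0*(4*sqrt(6)/9) = 0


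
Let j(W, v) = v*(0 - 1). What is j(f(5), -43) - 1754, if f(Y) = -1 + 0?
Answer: -1711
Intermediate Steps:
f(Y) = -1
j(W, v) = -v (j(W, v) = v*(-1) = -v)
j(f(5), -43) - 1754 = -1*(-43) - 1754 = 43 - 1754 = -1711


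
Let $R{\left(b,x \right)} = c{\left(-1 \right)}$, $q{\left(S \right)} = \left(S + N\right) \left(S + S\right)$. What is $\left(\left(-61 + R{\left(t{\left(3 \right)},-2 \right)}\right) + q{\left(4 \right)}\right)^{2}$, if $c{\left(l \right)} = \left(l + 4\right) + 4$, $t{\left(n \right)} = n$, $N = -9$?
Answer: $8836$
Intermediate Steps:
$q{\left(S \right)} = 2 S \left(-9 + S\right)$ ($q{\left(S \right)} = \left(S - 9\right) \left(S + S\right) = \left(-9 + S\right) 2 S = 2 S \left(-9 + S\right)$)
$c{\left(l \right)} = 8 + l$ ($c{\left(l \right)} = \left(4 + l\right) + 4 = 8 + l$)
$R{\left(b,x \right)} = 7$ ($R{\left(b,x \right)} = 8 - 1 = 7$)
$\left(\left(-61 + R{\left(t{\left(3 \right)},-2 \right)}\right) + q{\left(4 \right)}\right)^{2} = \left(\left(-61 + 7\right) + 2 \cdot 4 \left(-9 + 4\right)\right)^{2} = \left(-54 + 2 \cdot 4 \left(-5\right)\right)^{2} = \left(-54 - 40\right)^{2} = \left(-94\right)^{2} = 8836$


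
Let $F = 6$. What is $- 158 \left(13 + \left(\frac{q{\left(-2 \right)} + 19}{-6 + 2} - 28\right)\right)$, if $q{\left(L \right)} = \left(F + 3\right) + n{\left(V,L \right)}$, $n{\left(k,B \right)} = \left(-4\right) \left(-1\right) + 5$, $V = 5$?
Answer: $\frac{7663}{2} \approx 3831.5$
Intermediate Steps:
$n{\left(k,B \right)} = 9$ ($n{\left(k,B \right)} = 4 + 5 = 9$)
$q{\left(L \right)} = 18$ ($q{\left(L \right)} = \left(6 + 3\right) + 9 = 9 + 9 = 18$)
$- 158 \left(13 + \left(\frac{q{\left(-2 \right)} + 19}{-6 + 2} - 28\right)\right) = - 158 \left(13 - \left(28 - \frac{18 + 19}{-6 + 2}\right)\right) = - 158 \left(13 - \left(28 - \frac{37}{-4}\right)\right) = - 158 \left(13 + \left(37 \left(- \frac{1}{4}\right) - 28\right)\right) = - 158 \left(13 - \frac{149}{4}\right) = \left(-158\right) \left(- \frac{97}{4}\right) = \frac{7663}{2}$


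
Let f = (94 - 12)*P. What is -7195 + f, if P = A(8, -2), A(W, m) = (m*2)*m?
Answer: -6539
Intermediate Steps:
A(W, m) = 2*m² (A(W, m) = (2*m)*m = 2*m²)
P = 8 (P = 2*(-2)² = 2*4 = 8)
f = 656 (f = (94 - 12)*8 = 82*8 = 656)
-7195 + f = -7195 + 656 = -6539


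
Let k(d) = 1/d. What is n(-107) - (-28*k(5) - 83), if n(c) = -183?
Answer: -472/5 ≈ -94.400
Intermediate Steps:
n(-107) - (-28*k(5) - 83) = -183 - (-28/5 - 83) = -183 - 1*(-443/5) = -183 + 443/5 = -472/5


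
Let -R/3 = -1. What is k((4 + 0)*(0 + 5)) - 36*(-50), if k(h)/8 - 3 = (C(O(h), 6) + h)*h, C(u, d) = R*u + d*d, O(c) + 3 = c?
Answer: 18944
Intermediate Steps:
R = 3 (R = -3*(-1) = 3)
O(c) = -3 + c
C(u, d) = d**2 + 3*u (C(u, d) = 3*u + d*d = 3*u + d**2 = d**2 + 3*u)
k(h) = 24 + 8*h*(27 + 4*h) (k(h) = 24 + 8*(((6**2 + 3*(-3 + h)) + h)*h) = 24 + 8*(((36 + (-9 + 3*h)) + h)*h) = 24 + 8*(((27 + 3*h) + h)*h) = 24 + 8*((27 + 4*h)*h) = 24 + 8*(h*(27 + 4*h)) = 24 + 8*h*(27 + 4*h))
k((4 + 0)*(0 + 5)) - 36*(-50) = (24 + 32*((4 + 0)*(0 + 5))**2 + 216*((4 + 0)*(0 + 5))) - 36*(-50) = (24 + 32*(4*5)**2 + 216*(4*5)) + 1800 = (24 + 32*20**2 + 216*20) + 1800 = (24 + 32*400 + 4320) + 1800 = (24 + 12800 + 4320) + 1800 = 17144 + 1800 = 18944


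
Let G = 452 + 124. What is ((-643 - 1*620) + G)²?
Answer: 471969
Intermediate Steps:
G = 576
((-643 - 1*620) + G)² = ((-643 - 1*620) + 576)² = ((-643 - 620) + 576)² = (-1263 + 576)² = (-687)² = 471969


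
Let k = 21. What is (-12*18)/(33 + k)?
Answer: -4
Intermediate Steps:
(-12*18)/(33 + k) = (-12*18)/(33 + 21) = -216/54 = -216*1/54 = -4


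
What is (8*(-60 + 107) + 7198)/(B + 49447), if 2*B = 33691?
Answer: 15148/132585 ≈ 0.11425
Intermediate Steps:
B = 33691/2 (B = (½)*33691 = 33691/2 ≈ 16846.)
(8*(-60 + 107) + 7198)/(B + 49447) = (8*(-60 + 107) + 7198)/(33691/2 + 49447) = (8*47 + 7198)/(132585/2) = (376 + 7198)*(2/132585) = 7574*(2/132585) = 15148/132585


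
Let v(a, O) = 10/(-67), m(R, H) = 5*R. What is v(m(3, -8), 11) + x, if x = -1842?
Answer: -123424/67 ≈ -1842.1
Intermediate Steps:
v(a, O) = -10/67 (v(a, O) = 10*(-1/67) = -10/67)
v(m(3, -8), 11) + x = -10/67 - 1842 = -123424/67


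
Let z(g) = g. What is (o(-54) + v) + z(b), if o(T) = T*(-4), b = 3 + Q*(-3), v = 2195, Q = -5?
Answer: 2429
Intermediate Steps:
b = 18 (b = 3 - 5*(-3) = 3 + 15 = 18)
o(T) = -4*T
(o(-54) + v) + z(b) = (-4*(-54) + 2195) + 18 = (216 + 2195) + 18 = 2411 + 18 = 2429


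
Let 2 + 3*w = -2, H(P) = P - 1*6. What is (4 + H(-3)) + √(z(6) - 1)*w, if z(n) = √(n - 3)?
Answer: -5 - 4*√(-1 + √3)/3 ≈ -6.1408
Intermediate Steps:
z(n) = √(-3 + n)
H(P) = -6 + P (H(P) = P - 6 = -6 + P)
w = -4/3 (w = -⅔ + (⅓)*(-2) = -⅔ - ⅔ = -4/3 ≈ -1.3333)
(4 + H(-3)) + √(z(6) - 1)*w = (4 + (-6 - 3)) + √(√(-3 + 6) - 1)*(-4/3) = (4 - 9) + √(√3 - 1)*(-4/3) = -5 + √(-1 + √3)*(-4/3) = -5 - 4*√(-1 + √3)/3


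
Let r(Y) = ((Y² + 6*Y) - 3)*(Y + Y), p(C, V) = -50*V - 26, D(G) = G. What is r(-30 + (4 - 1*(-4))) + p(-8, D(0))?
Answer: -15382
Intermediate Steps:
p(C, V) = -26 - 50*V
r(Y) = 2*Y*(-3 + Y² + 6*Y) (r(Y) = (-3 + Y² + 6*Y)*(2*Y) = 2*Y*(-3 + Y² + 6*Y))
r(-30 + (4 - 1*(-4))) + p(-8, D(0)) = 2*(-30 + (4 - 1*(-4)))*(-3 + (-30 + (4 - 1*(-4)))² + 6*(-30 + (4 - 1*(-4)))) + (-26 - 50*0) = 2*(-30 + (4 + 4))*(-3 + (-30 + (4 + 4))² + 6*(-30 + (4 + 4))) + (-26 + 0) = 2*(-30 + 8)*(-3 + (-30 + 8)² + 6*(-30 + 8)) - 26 = 2*(-22)*(-3 + (-22)² + 6*(-22)) - 26 = 2*(-22)*(-3 + 484 - 132) - 26 = 2*(-22)*349 - 26 = -15356 - 26 = -15382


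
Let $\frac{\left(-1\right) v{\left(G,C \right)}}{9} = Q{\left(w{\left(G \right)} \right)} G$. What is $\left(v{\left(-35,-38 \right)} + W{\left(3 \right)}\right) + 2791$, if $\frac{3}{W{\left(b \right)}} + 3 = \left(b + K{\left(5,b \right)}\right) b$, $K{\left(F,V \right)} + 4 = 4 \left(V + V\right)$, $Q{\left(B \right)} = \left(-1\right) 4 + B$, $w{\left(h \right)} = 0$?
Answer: $\frac{33683}{22} \approx 1531.0$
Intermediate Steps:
$Q{\left(B \right)} = -4 + B$
$K{\left(F,V \right)} = -4 + 8 V$ ($K{\left(F,V \right)} = -4 + 4 \left(V + V\right) = -4 + 4 \cdot 2 V = -4 + 8 V$)
$v{\left(G,C \right)} = 36 G$ ($v{\left(G,C \right)} = - 9 \left(-4 + 0\right) G = - 9 \left(- 4 G\right) = 36 G$)
$W{\left(b \right)} = \frac{3}{-3 + b \left(-4 + 9 b\right)}$ ($W{\left(b \right)} = \frac{3}{-3 + \left(b + \left(-4 + 8 b\right)\right) b} = \frac{3}{-3 + \left(-4 + 9 b\right) b} = \frac{3}{-3 + b \left(-4 + 9 b\right)}$)
$\left(v{\left(-35,-38 \right)} + W{\left(3 \right)}\right) + 2791 = \left(36 \left(-35\right) + \frac{3}{-3 - 12 + 9 \cdot 3^{2}}\right) + 2791 = \left(-1260 + \frac{3}{-3 - 12 + 9 \cdot 9}\right) + 2791 = \left(-1260 + \frac{3}{-3 - 12 + 81}\right) + 2791 = \left(-1260 + \frac{3}{66}\right) + 2791 = \left(-1260 + 3 \cdot \frac{1}{66}\right) + 2791 = \left(-1260 + \frac{1}{22}\right) + 2791 = - \frac{27719}{22} + 2791 = \frac{33683}{22}$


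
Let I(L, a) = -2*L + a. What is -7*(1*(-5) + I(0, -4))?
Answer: 63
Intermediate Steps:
I(L, a) = a - 2*L
-7*(1*(-5) + I(0, -4)) = -7*(1*(-5) + (-4 - 2*0)) = -7*(-5 + (-4 + 0)) = -7*(-5 - 4) = -7*(-9) = 63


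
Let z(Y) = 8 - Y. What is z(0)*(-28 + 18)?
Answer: -80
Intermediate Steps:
z(0)*(-28 + 18) = (8 - 1*0)*(-28 + 18) = (8 + 0)*(-10) = 8*(-10) = -80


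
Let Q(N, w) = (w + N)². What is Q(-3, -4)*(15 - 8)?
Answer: 343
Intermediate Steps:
Q(N, w) = (N + w)²
Q(-3, -4)*(15 - 8) = (-3 - 4)²*(15 - 8) = (-7)²*7 = 49*7 = 343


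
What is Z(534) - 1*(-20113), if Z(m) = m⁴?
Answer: 81313964449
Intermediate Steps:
Z(534) - 1*(-20113) = 534⁴ - 1*(-20113) = 81313944336 + 20113 = 81313964449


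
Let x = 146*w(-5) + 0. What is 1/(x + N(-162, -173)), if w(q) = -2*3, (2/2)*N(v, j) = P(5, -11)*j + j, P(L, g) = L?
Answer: -1/1914 ≈ -0.00052247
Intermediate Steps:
N(v, j) = 6*j (N(v, j) = 5*j + j = 6*j)
w(q) = -6
x = -876 (x = 146*(-6) + 0 = -876 + 0 = -876)
1/(x + N(-162, -173)) = 1/(-876 + 6*(-173)) = 1/(-876 - 1038) = 1/(-1914) = -1/1914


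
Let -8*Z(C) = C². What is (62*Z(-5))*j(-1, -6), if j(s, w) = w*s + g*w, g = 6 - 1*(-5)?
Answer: 11625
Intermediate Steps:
g = 11 (g = 6 + 5 = 11)
Z(C) = -C²/8
j(s, w) = 11*w + s*w (j(s, w) = w*s + 11*w = s*w + 11*w = 11*w + s*w)
(62*Z(-5))*j(-1, -6) = (62*(-⅛*(-5)²))*(-6*(11 - 1)) = (62*(-⅛*25))*(-6*10) = (62*(-25/8))*(-60) = -775/4*(-60) = 11625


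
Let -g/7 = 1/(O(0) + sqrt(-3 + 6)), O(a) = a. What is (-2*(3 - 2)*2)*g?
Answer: 28*sqrt(3)/3 ≈ 16.166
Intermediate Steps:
g = -7*sqrt(3)/3 (g = -7/(0 + sqrt(-3 + 6)) = -7/(0 + sqrt(3)) = -7*sqrt(3)/3 ≈ -4.0415)
(-2*(3 - 2)*2)*g = (-2*(3 - 2)*2)*(-7*sqrt(3)/3) = (-2*1*2)*(-7*sqrt(3)/3) = (-2*2)*(-7*sqrt(3)/3) = -(-28)*sqrt(3)/3 = 28*sqrt(3)/3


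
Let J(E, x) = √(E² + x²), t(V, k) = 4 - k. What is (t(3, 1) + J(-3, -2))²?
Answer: (3 + √13)² ≈ 43.633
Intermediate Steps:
(t(3, 1) + J(-3, -2))² = ((4 - 1*1) + √((-3)² + (-2)²))² = ((4 - 1) + √(9 + 4))² = (3 + √13)²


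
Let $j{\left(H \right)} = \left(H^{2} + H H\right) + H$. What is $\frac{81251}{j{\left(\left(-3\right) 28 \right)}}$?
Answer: $\frac{81251}{14028} \approx 5.7921$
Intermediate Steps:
$j{\left(H \right)} = H + 2 H^{2}$ ($j{\left(H \right)} = \left(H^{2} + H^{2}\right) + H = 2 H^{2} + H = H + 2 H^{2}$)
$\frac{81251}{j{\left(\left(-3\right) 28 \right)}} = \frac{81251}{\left(-3\right) 28 \left(1 + 2 \left(\left(-3\right) 28\right)\right)} = \frac{81251}{\left(-84\right) \left(1 + 2 \left(-84\right)\right)} = \frac{81251}{\left(-84\right) \left(1 - 168\right)} = \frac{81251}{\left(-84\right) \left(-167\right)} = \frac{81251}{14028}$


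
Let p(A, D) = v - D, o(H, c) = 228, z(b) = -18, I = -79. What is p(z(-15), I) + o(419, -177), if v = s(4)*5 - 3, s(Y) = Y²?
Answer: 384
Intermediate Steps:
v = 77 (v = 4²*5 - 3 = 16*5 - 3 = 80 - 3 = 77)
p(A, D) = 77 - D
p(z(-15), I) + o(419, -177) = (77 - 1*(-79)) + 228 = (77 + 79) + 228 = 156 + 228 = 384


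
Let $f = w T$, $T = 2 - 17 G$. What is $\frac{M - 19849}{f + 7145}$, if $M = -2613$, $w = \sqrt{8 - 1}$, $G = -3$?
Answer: $- \frac{80245495}{25515681} + \frac{595243 \sqrt{7}}{25515681} \approx -3.0832$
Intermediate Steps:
$w = \sqrt{7}$ ($w = \sqrt{8 + \left(-4 + 3\right)} = \sqrt{8 - 1} = \sqrt{7} \approx 2.6458$)
$T = 53$ ($T = 2 - -51 = 2 + 51 = 53$)
$f = 53 \sqrt{7}$ ($f = \sqrt{7} \cdot 53 = 53 \sqrt{7} \approx 140.22$)
$\frac{M - 19849}{f + 7145} = \frac{-2613 - 19849}{53 \sqrt{7} + 7145} = - \frac{22462}{7145 + 53 \sqrt{7}}$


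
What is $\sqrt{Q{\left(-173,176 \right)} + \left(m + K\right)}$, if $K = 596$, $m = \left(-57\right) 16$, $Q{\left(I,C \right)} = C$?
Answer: $2 i \sqrt{35} \approx 11.832 i$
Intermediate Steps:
$m = -912$
$\sqrt{Q{\left(-173,176 \right)} + \left(m + K\right)} = \sqrt{176 + \left(-912 + 596\right)} = \sqrt{176 - 316} = \sqrt{-140} = 2 i \sqrt{35}$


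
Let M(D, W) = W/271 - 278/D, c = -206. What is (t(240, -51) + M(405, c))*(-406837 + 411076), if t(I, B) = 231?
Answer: 3955558009/4065 ≈ 9.7308e+5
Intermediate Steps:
M(D, W) = -278/D + W/271 (M(D, W) = W*(1/271) - 278/D = W/271 - 278/D = -278/D + W/271)
(t(240, -51) + M(405, c))*(-406837 + 411076) = (231 + (-278/405 + (1/271)*(-206)))*(-406837 + 411076) = (231 + (-278*1/405 - 206/271))*4239 = (231 + (-278/405 - 206/271))*4239 = (231 - 158768/109755)*4239 = (25194637/109755)*4239 = 3955558009/4065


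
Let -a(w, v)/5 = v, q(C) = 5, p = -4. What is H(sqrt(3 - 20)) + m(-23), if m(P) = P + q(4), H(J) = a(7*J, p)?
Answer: 2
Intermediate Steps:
a(w, v) = -5*v
H(J) = 20 (H(J) = -5*(-4) = 20)
m(P) = 5 + P (m(P) = P + 5 = 5 + P)
H(sqrt(3 - 20)) + m(-23) = 20 + (5 - 23) = 20 - 18 = 2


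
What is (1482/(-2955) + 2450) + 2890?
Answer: 5259406/985 ≈ 5339.5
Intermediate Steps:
(1482/(-2955) + 2450) + 2890 = (1482*(-1/2955) + 2450) + 2890 = (-494/985 + 2450) + 2890 = 2412756/985 + 2890 = 5259406/985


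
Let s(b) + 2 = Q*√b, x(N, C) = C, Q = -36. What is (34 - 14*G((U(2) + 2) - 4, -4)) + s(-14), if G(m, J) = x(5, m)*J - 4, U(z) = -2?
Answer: -136 - 36*I*√14 ≈ -136.0 - 134.7*I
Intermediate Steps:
s(b) = -2 - 36*√b
G(m, J) = -4 + J*m (G(m, J) = m*J - 4 = J*m - 4 = -4 + J*m)
(34 - 14*G((U(2) + 2) - 4, -4)) + s(-14) = (34 - 14*(-4 - 4*((-2 + 2) - 4))) + (-2 - 36*I*√14) = (34 - 14*(-4 - 4*(0 - 4))) + (-2 - 36*I*√14) = (34 - 14*(-4 - 4*(-4))) + (-2 - 36*I*√14) = (34 - 14*(-4 + 16)) + (-2 - 36*I*√14) = (34 - 14*12) + (-2 - 36*I*√14) = (34 - 168) + (-2 - 36*I*√14) = -134 + (-2 - 36*I*√14) = -136 - 36*I*√14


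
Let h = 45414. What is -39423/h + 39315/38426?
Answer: 22548601/145423197 ≈ 0.15506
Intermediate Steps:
-39423/h + 39315/38426 = -39423/45414 + 39315/38426 = -39423*1/45414 + 39315*(1/38426) = -13141/15138 + 39315/38426 = 22548601/145423197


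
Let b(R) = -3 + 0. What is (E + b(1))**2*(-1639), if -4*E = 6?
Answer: -132759/4 ≈ -33190.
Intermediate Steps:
E = -3/2 (E = -1/4*6 = -3/2 ≈ -1.5000)
b(R) = -3
(E + b(1))**2*(-1639) = (-3/2 - 3)**2*(-1639) = (-9/2)**2*(-1639) = (81/4)*(-1639) = -132759/4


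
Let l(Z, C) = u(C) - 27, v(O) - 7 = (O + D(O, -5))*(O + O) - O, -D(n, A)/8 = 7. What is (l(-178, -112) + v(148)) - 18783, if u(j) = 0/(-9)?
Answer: 8281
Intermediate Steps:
u(j) = 0 (u(j) = 0*(-⅑) = 0)
D(n, A) = -56 (D(n, A) = -8*7 = -56)
v(O) = 7 - O + 2*O*(-56 + O) (v(O) = 7 + ((O - 56)*(O + O) - O) = 7 + ((-56 + O)*(2*O) - O) = 7 + (2*O*(-56 + O) - O) = 7 + (-O + 2*O*(-56 + O)) = 7 - O + 2*O*(-56 + O))
l(Z, C) = -27 (l(Z, C) = 0 - 27 = -27)
(l(-178, -112) + v(148)) - 18783 = (-27 + (7 - 113*148 + 2*148²)) - 18783 = (-27 + (7 - 16724 + 2*21904)) - 18783 = (-27 + (7 - 16724 + 43808)) - 18783 = (-27 + 27091) - 18783 = 27064 - 18783 = 8281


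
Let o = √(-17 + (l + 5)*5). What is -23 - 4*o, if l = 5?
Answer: -23 - 4*√33 ≈ -45.978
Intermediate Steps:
o = √33 (o = √(-17 + (5 + 5)*5) = √(-17 + 10*5) = √(-17 + 50) = √33 ≈ 5.7446)
-23 - 4*o = -23 - 4*√33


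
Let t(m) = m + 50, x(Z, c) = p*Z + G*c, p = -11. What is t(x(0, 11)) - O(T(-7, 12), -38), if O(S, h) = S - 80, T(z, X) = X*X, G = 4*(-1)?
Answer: -58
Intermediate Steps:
G = -4
T(z, X) = X**2
O(S, h) = -80 + S
x(Z, c) = -11*Z - 4*c
t(m) = 50 + m
t(x(0, 11)) - O(T(-7, 12), -38) = (50 + (-11*0 - 4*11)) - (-80 + 12**2) = (50 + (0 - 44)) - (-80 + 144) = (50 - 44) - 1*64 = 6 - 64 = -58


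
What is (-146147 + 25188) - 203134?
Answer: -324093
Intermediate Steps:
(-146147 + 25188) - 203134 = -120959 - 203134 = -324093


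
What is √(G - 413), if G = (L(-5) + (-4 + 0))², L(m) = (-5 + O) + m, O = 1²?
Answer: 2*I*√61 ≈ 15.62*I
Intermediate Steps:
O = 1
L(m) = -4 + m (L(m) = (-5 + 1) + m = -4 + m)
G = 169 (G = ((-4 - 5) + (-4 + 0))² = (-9 - 4)² = (-13)² = 169)
√(G - 413) = √(169 - 413) = √(-244) = 2*I*√61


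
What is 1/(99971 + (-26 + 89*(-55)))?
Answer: 1/95050 ≈ 1.0521e-5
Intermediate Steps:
1/(99971 + (-26 + 89*(-55))) = 1/(99971 + (-26 - 4895)) = 1/(99971 - 4921) = 1/95050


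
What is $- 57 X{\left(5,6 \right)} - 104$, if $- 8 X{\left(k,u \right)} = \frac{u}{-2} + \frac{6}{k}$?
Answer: $- \frac{4673}{40} \approx -116.82$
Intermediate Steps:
$X{\left(k,u \right)} = - \frac{3}{4 k} + \frac{u}{16}$ ($X{\left(k,u \right)} = - \frac{\frac{u}{-2} + \frac{6}{k}}{8} = - \frac{u \left(- \frac{1}{2}\right) + \frac{6}{k}}{8} = - \frac{- \frac{u}{2} + \frac{6}{k}}{8} = - \frac{\frac{6}{k} - \frac{u}{2}}{8} = - \frac{3}{4 k} + \frac{u}{16}$)
$- 57 X{\left(5,6 \right)} - 104 = - 57 \frac{-12 + 5 \cdot 6}{16 \cdot 5} - 104 = - 57 \cdot \frac{1}{16} \cdot \frac{1}{5} \left(-12 + 30\right) - 104 = - 57 \cdot \frac{1}{16} \cdot \frac{1}{5} \cdot 18 - 104 = \left(-57\right) \frac{9}{40} - 104 = - \frac{513}{40} - 104 = - \frac{4673}{40}$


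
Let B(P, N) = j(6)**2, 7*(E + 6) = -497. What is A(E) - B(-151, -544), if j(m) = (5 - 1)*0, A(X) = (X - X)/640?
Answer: 0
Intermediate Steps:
E = -77 (E = -6 + (1/7)*(-497) = -6 - 71 = -77)
A(X) = 0 (A(X) = 0*(1/640) = 0)
j(m) = 0 (j(m) = 4*0 = 0)
B(P, N) = 0 (B(P, N) = 0**2 = 0)
A(E) - B(-151, -544) = 0 - 1*0 = 0 + 0 = 0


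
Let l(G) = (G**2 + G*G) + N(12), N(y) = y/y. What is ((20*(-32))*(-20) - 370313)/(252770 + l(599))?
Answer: -357513/970373 ≈ -0.36843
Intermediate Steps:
N(y) = 1
l(G) = 1 + 2*G**2 (l(G) = (G**2 + G*G) + 1 = (G**2 + G**2) + 1 = 2*G**2 + 1 = 1 + 2*G**2)
((20*(-32))*(-20) - 370313)/(252770 + l(599)) = ((20*(-32))*(-20) - 370313)/(252770 + (1 + 2*599**2)) = (-640*(-20) - 370313)/(252770 + (1 + 2*358801)) = (12800 - 370313)/(252770 + (1 + 717602)) = -357513/(252770 + 717603) = -357513/970373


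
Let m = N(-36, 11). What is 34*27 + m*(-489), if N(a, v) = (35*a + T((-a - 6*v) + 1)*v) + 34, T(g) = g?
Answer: 756423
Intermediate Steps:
N(a, v) = 34 + 35*a + v*(1 - a - 6*v) (N(a, v) = (35*a + ((-a - 6*v) + 1)*v) + 34 = (35*a + (1 - a - 6*v)*v) + 34 = (35*a + v*(1 - a - 6*v)) + 34 = 34 + 35*a + v*(1 - a - 6*v))
m = -1545 (m = 34 + 35*(-36) - 1*11*(-1 - 36 + 6*11) = 34 - 1260 - 1*11*(-1 - 36 + 66) = 34 - 1260 - 1*11*29 = 34 - 1260 - 319 = -1545)
34*27 + m*(-489) = 34*27 - 1545*(-489) = 918 + 755505 = 756423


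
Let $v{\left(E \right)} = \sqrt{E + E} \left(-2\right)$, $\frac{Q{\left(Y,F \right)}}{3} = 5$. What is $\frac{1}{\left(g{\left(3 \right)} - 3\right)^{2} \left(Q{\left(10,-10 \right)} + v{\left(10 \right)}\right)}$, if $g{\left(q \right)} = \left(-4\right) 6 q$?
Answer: $\frac{1}{54375} + \frac{4 \sqrt{5}}{815625} \approx 2.9357 \cdot 10^{-5}$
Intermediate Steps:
$g{\left(q \right)} = - 24 q$
$Q{\left(Y,F \right)} = 15$ ($Q{\left(Y,F \right)} = 3 \cdot 5 = 15$)
$v{\left(E \right)} = - 2 \sqrt{2} \sqrt{E}$ ($v{\left(E \right)} = \sqrt{2 E} \left(-2\right) = \sqrt{2} \sqrt{E} \left(-2\right) = - 2 \sqrt{2} \sqrt{E}$)
$\frac{1}{\left(g{\left(3 \right)} - 3\right)^{2} \left(Q{\left(10,-10 \right)} + v{\left(10 \right)}\right)} = \frac{1}{\left(\left(-24\right) 3 - 3\right)^{2} \left(15 - 2 \sqrt{2} \sqrt{10}\right)} = \frac{1}{\left(-72 - 3\right)^{2} \left(15 - 4 \sqrt{5}\right)} = \frac{1}{\left(-75\right)^{2} \left(15 - 4 \sqrt{5}\right)} = \frac{1}{5625 \left(15 - 4 \sqrt{5}\right)} = \frac{1}{84375 - 22500 \sqrt{5}}$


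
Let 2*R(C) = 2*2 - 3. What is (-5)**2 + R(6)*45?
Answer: 95/2 ≈ 47.500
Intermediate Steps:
R(C) = 1/2 (R(C) = (2*2 - 3)/2 = (4 - 3)/2 = (1/2)*1 = 1/2)
(-5)**2 + R(6)*45 = (-5)**2 + (1/2)*45 = 25 + 45/2 = 95/2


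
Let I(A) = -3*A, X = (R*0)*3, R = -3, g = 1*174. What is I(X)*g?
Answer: 0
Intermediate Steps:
g = 174
X = 0 (X = -3*0*3 = 0*3 = 0)
I(X)*g = -3*0*174 = 0*174 = 0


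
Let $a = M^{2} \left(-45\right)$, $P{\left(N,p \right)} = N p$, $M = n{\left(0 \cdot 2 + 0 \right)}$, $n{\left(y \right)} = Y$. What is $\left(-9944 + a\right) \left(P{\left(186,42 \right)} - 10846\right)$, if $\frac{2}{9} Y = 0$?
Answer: $30170096$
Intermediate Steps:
$Y = 0$ ($Y = \frac{9}{2} \cdot 0 = 0$)
$n{\left(y \right)} = 0$
$M = 0$
$a = 0$ ($a = 0^{2} \left(-45\right) = 0 \left(-45\right) = 0$)
$\left(-9944 + a\right) \left(P{\left(186,42 \right)} - 10846\right) = \left(-9944 + 0\right) \left(186 \cdot 42 - 10846\right) = - 9944 \left(7812 - 10846\right) = \left(-9944\right) \left(-3034\right) = 30170096$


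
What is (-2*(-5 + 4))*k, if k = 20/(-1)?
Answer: -40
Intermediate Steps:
k = -20 (k = 20*(-1) = -20)
(-2*(-5 + 4))*k = -2*(-5 + 4)*(-20) = -2*(-1)*(-20) = 2*(-20) = -40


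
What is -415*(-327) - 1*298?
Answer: 135407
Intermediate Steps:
-415*(-327) - 1*298 = 135705 - 298 = 135407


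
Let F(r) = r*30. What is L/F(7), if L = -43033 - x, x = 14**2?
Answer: -43229/210 ≈ -205.85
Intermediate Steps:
x = 196
L = -43229 (L = -43033 - 1*196 = -43033 - 196 = -43229)
F(r) = 30*r
L/F(7) = -43229/(30*7) = -43229/210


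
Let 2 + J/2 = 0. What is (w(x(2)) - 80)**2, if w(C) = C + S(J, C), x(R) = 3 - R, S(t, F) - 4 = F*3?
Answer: 5184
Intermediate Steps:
J = -4 (J = -4 + 2*0 = -4 + 0 = -4)
S(t, F) = 4 + 3*F (S(t, F) = 4 + F*3 = 4 + 3*F)
w(C) = 4 + 4*C (w(C) = C + (4 + 3*C) = 4 + 4*C)
(w(x(2)) - 80)**2 = ((4 + 4*(3 - 1*2)) - 80)**2 = ((4 + 4*(3 - 2)) - 80)**2 = ((4 + 4*1) - 80)**2 = ((4 + 4) - 80)**2 = (8 - 80)**2 = (-72)**2 = 5184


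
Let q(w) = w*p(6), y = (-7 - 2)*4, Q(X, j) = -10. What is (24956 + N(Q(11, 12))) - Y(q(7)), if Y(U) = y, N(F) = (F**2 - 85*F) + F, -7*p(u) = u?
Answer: 25932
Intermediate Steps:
p(u) = -u/7
y = -36 (y = -9*4 = -36)
q(w) = -6*w/7 (q(w) = w*(-1/7*6) = w*(-6/7) = -6*w/7)
N(F) = F**2 - 84*F
Y(U) = -36
(24956 + N(Q(11, 12))) - Y(q(7)) = (24956 - 10*(-84 - 10)) - 1*(-36) = (24956 - 10*(-94)) + 36 = (24956 + 940) + 36 = 25896 + 36 = 25932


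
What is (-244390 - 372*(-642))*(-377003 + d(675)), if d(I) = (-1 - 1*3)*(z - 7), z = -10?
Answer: 2098020210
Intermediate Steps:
d(I) = 68 (d(I) = (-1 - 1*3)*(-10 - 7) = (-1 - 3)*(-17) = -4*(-17) = 68)
(-244390 - 372*(-642))*(-377003 + d(675)) = (-244390 - 372*(-642))*(-377003 + 68) = (-244390 + 238824)*(-376935) = -5566*(-376935) = 2098020210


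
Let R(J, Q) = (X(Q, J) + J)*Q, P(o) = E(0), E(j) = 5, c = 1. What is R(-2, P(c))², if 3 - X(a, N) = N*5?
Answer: 3025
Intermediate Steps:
X(a, N) = 3 - 5*N (X(a, N) = 3 - N*5 = 3 - 5*N)
P(o) = 5
R(J, Q) = Q*(3 - 4*J) (R(J, Q) = ((3 - 5*J) + J)*Q = (3 - 4*J)*Q = Q*(3 - 4*J))
R(-2, P(c))² = (5*(3 - 4*(-2)))² = (5*(3 + 8))² = (5*11)² = 55² = 3025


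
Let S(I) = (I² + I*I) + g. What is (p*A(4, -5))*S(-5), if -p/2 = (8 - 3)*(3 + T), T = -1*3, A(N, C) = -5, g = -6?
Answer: 0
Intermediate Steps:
T = -3
S(I) = -6 + 2*I² (S(I) = (I² + I*I) - 6 = (I² + I²) - 6 = 2*I² - 6 = -6 + 2*I²)
p = 0 (p = -2*(8 - 3)*(3 - 3) = -10*0 = -2*0 = 0)
(p*A(4, -5))*S(-5) = (0*(-5))*(-6 + 2*(-5)²) = 0*(-6 + 2*25) = 0*(-6 + 50) = 0*44 = 0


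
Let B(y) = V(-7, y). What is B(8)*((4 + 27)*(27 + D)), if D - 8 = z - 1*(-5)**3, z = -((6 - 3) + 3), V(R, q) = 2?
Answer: 9548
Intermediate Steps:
B(y) = 2
z = -6 (z = -(3 + 3) = -1*6 = -6)
D = 127 (D = 8 + (-6 - 1*(-5)**3) = 8 + (-6 - 1*(-125)) = 8 + (-6 + 125) = 8 + 119 = 127)
B(8)*((4 + 27)*(27 + D)) = 2*((4 + 27)*(27 + 127)) = 2*(31*154) = 2*4774 = 9548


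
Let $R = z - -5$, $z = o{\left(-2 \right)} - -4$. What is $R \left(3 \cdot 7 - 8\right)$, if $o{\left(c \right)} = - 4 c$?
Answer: $221$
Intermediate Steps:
$z = 12$ ($z = \left(-4\right) \left(-2\right) - -4 = 8 + 4 = 12$)
$R = 17$ ($R = 12 - -5 = 12 + 5 = 17$)
$R \left(3 \cdot 7 - 8\right) = 17 \left(3 \cdot 7 - 8\right) = 17 \left(21 - 8\right) = 17 \cdot 13 = 221$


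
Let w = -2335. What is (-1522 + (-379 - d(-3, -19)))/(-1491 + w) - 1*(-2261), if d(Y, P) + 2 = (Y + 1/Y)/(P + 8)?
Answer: 285532015/126258 ≈ 2261.5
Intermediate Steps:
d(Y, P) = -2 + (Y + 1/Y)/(8 + P) (d(Y, P) = -2 + (Y + 1/Y)/(P + 8) = -2 + (Y + 1/Y)/(8 + P))
(-1522 + (-379 - d(-3, -19)))/(-1491 + w) - 1*(-2261) = (-1522 + (-379 - (1 + (-3)**2 - 16*(-3) - 2*(-19)*(-3))/((-3)*(8 - 19))))/(-1491 - 2335) - 1*(-2261) = (-1522 + (-379 - (-1)*(1 + 9 + 48 - 114)/(3*(-11))))/(-3826) + 2261 = (-1522 + (-379 - (-1)*(-1)*(-56)/(3*11)))*(-1/3826) + 2261 = (-1522 + (-379 - 1*(-56/33)))*(-1/3826) + 2261 = (-1522 + (-379 + 56/33))*(-1/3826) + 2261 = (-1522 - 12451/33)*(-1/3826) + 2261 = -62677/33*(-1/3826) + 2261 = 62677/126258 + 2261 = 285532015/126258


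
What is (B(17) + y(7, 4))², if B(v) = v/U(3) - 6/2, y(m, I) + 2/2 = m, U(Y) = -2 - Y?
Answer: 4/25 ≈ 0.16000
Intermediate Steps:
y(m, I) = -1 + m
B(v) = -3 - v/5 (B(v) = v/(-2 - 1*3) - 6/2 = v/(-2 - 3) - 6*½ = v/(-5) - 3 = v*(-⅕) - 3 = -v/5 - 3 = -3 - v/5)
(B(17) + y(7, 4))² = ((-3 - ⅕*17) + (-1 + 7))² = ((-3 - 17/5) + 6)² = (-32/5 + 6)² = (-⅖)² = 4/25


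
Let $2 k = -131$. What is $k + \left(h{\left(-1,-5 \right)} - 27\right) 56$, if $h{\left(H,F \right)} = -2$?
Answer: $- \frac{3379}{2} \approx -1689.5$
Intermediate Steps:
$k = - \frac{131}{2}$ ($k = \frac{1}{2} \left(-131\right) = - \frac{131}{2} \approx -65.5$)
$k + \left(h{\left(-1,-5 \right)} - 27\right) 56 = - \frac{131}{2} + \left(-2 - 27\right) 56 = - \frac{131}{2} - 1624 = - \frac{3379}{2}$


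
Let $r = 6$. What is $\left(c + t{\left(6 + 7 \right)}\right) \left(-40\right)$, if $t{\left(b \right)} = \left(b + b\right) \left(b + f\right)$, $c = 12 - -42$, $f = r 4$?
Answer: $-40640$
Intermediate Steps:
$f = 24$ ($f = 6 \cdot 4 = 24$)
$c = 54$ ($c = 12 + 42 = 54$)
$t{\left(b \right)} = 2 b \left(24 + b\right)$ ($t{\left(b \right)} = \left(b + b\right) \left(b + 24\right) = 2 b \left(24 + b\right)$)
$\left(c + t{\left(6 + 7 \right)}\right) \left(-40\right) = \left(54 + 2 \left(6 + 7\right) \left(24 + \left(6 + 7\right)\right)\right) \left(-40\right) = \left(54 + 2 \cdot 13 \left(24 + 13\right)\right) \left(-40\right) = \left(54 + 2 \cdot 13 \cdot 37\right) \left(-40\right) = \left(54 + 962\right) \left(-40\right) = 1016 \left(-40\right) = -40640$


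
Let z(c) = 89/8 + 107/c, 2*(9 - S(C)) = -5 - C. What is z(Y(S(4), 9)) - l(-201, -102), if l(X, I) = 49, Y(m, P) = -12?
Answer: -1123/24 ≈ -46.792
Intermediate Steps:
S(C) = 23/2 + C/2 (S(C) = 9 - (-5 - C)/2 = 9 + (5/2 + C/2) = 23/2 + C/2)
z(c) = 89/8 + 107/c (z(c) = 89*(⅛) + 107/c = 89/8 + 107/c)
z(Y(S(4), 9)) - l(-201, -102) = (89/8 + 107/(-12)) - 1*49 = (89/8 + 107*(-1/12)) - 49 = (89/8 - 107/12) - 49 = 53/24 - 49 = -1123/24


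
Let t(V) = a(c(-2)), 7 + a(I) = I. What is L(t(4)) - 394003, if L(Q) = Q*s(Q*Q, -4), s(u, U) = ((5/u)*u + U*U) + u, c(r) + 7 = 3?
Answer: -395565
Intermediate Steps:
c(r) = -4 (c(r) = -7 + 3 = -4)
a(I) = -7 + I
t(V) = -11 (t(V) = -7 - 4 = -11)
s(u, U) = 5 + u + U**2 (s(u, U) = (5 + U**2) + u = 5 + u + U**2)
L(Q) = Q*(21 + Q**2) (L(Q) = Q*(5 + Q*Q + (-4)**2) = Q*(5 + Q**2 + 16) = Q*(21 + Q**2))
L(t(4)) - 394003 = -11*(21 + (-11)**2) - 394003 = -11*(21 + 121) - 394003 = -11*142 - 394003 = -1562 - 394003 = -395565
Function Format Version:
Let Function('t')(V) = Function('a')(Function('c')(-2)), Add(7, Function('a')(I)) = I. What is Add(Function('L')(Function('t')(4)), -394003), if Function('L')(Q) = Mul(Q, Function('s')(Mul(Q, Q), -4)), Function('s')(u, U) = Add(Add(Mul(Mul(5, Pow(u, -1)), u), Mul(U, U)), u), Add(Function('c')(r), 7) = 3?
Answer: -395565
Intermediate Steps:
Function('c')(r) = -4 (Function('c')(r) = Add(-7, 3) = -4)
Function('a')(I) = Add(-7, I)
Function('t')(V) = -11 (Function('t')(V) = Add(-7, -4) = -11)
Function('s')(u, U) = Add(5, u, Pow(U, 2)) (Function('s')(u, U) = Add(Add(5, Pow(U, 2)), u) = Add(5, u, Pow(U, 2)))
Function('L')(Q) = Mul(Q, Add(21, Pow(Q, 2))) (Function('L')(Q) = Mul(Q, Add(5, Mul(Q, Q), Pow(-4, 2))) = Mul(Q, Add(5, Pow(Q, 2), 16)) = Mul(Q, Add(21, Pow(Q, 2))))
Add(Function('L')(Function('t')(4)), -394003) = Add(Mul(-11, Add(21, Pow(-11, 2))), -394003) = Add(Mul(-11, Add(21, 121)), -394003) = Add(Mul(-11, 142), -394003) = Add(-1562, -394003) = -395565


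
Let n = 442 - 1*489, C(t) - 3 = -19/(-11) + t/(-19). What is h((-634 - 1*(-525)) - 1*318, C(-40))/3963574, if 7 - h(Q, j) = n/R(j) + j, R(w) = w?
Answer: 2102987/1182936587448 ≈ 1.7778e-6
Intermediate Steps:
C(t) = 52/11 - t/19 (C(t) = 3 + (-19/(-11) + t/(-19)) = 3 + (-19*(-1/11) + t*(-1/19)) = 3 + (19/11 - t/19) = 52/11 - t/19)
n = -47 (n = 442 - 489 = -47)
h(Q, j) = 7 - j + 47/j (h(Q, j) = 7 - (-47/j + j) = 7 - (j - 47/j) = 7 + (-j + 47/j) = 7 - j + 47/j)
h((-634 - 1*(-525)) - 1*318, C(-40))/3963574 = (7 - (52/11 - 1/19*(-40)) + 47/(52/11 - 1/19*(-40)))/3963574 = (7 - (52/11 + 40/19) + 47/(52/11 + 40/19))*(1/3963574) = (7 - 1*1428/209 + 47/(1428/209))*(1/3963574) = (7 - 1428/209 + 47*(209/1428))*(1/3963574) = (7 - 1428/209 + 9823/1428)*(1/3963574) = (2102987/298452)*(1/3963574) = 2102987/1182936587448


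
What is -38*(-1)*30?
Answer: 1140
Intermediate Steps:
-38*(-1)*30 = 38*30 = 1140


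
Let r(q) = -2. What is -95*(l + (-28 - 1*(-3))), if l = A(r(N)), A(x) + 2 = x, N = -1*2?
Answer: 2755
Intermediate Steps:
N = -2
A(x) = -2 + x
l = -4 (l = -2 - 2 = -4)
-95*(l + (-28 - 1*(-3))) = -95*(-4 + (-28 - 1*(-3))) = -95*(-4 + (-28 + 3)) = -95*(-4 - 25) = -95*(-29) = 2755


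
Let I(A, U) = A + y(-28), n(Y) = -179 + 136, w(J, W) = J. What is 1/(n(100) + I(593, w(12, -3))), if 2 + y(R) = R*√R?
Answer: 137/80564 + 7*I*√7/40282 ≈ 0.0017005 + 0.00045977*I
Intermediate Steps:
n(Y) = -43
y(R) = -2 + R^(3/2) (y(R) = -2 + R*√R = -2 + R^(3/2))
I(A, U) = -2 + A - 56*I*√7 (I(A, U) = A + (-2 + (-28)^(3/2)) = A + (-2 - 56*I*√7) = -2 + A - 56*I*√7)
1/(n(100) + I(593, w(12, -3))) = 1/(-43 + (-2 + 593 - 56*I*√7)) = 1/(-43 + (591 - 56*I*√7)) = 1/(548 - 56*I*√7)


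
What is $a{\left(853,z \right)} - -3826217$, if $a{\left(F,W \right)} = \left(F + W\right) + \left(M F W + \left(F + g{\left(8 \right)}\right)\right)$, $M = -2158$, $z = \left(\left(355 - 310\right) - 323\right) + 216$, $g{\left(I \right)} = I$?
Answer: $117955857$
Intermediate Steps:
$z = -62$ ($z = \left(\left(355 - 310\right) - 323\right) + 216 = \left(45 - 323\right) + 216 = -278 + 216 = -62$)
$a{\left(F,W \right)} = 8 + W + 2 F - 2158 F W$ ($a{\left(F,W \right)} = \left(F + W\right) + \left(- 2158 F W + \left(F + 8\right)\right) = \left(F + W\right) - \left(-8 - F + 2158 F W\right) = \left(F + W\right) + \left(8 + F - 2158 F W\right) = 8 + W + 2 F - 2158 F W$)
$a{\left(853,z \right)} - -3826217 = \left(8 - 62 + 2 \cdot 853 - 1840774 \left(-62\right)\right) - -3826217 = \left(8 - 62 + 1706 + 114127988\right) + 3826217 = 114129640 + 3826217 = 117955857$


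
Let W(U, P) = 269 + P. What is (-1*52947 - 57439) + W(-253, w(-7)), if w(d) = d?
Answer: -110124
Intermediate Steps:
(-1*52947 - 57439) + W(-253, w(-7)) = (-1*52947 - 57439) + (269 - 7) = (-52947 - 57439) + 262 = -110386 + 262 = -110124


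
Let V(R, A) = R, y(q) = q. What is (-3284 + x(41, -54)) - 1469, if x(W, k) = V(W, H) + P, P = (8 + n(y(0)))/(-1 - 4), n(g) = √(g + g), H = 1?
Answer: -23568/5 ≈ -4713.6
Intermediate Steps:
n(g) = √2*√g (n(g) = √(2*g) = √2*√g)
P = -8/5 (P = (8 + √2*√0)/(-1 - 4) = (8 + √2*0)/(-5) = (8 + 0)*(-⅕) = 8*(-⅕) = -8/5 ≈ -1.6000)
x(W, k) = -8/5 + W (x(W, k) = W - 8/5 = -8/5 + W)
(-3284 + x(41, -54)) - 1469 = (-3284 + (-8/5 + 41)) - 1469 = (-3284 + 197/5) - 1469 = -16223/5 - 1469 = -23568/5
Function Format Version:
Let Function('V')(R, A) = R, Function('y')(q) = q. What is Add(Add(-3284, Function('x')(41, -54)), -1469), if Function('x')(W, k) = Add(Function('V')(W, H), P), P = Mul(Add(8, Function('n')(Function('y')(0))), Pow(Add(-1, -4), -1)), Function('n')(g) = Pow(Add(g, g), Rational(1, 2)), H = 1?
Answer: Rational(-23568, 5) ≈ -4713.6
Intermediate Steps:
Function('n')(g) = Mul(Pow(2, Rational(1, 2)), Pow(g, Rational(1, 2))) (Function('n')(g) = Pow(Mul(2, g), Rational(1, 2)) = Mul(Pow(2, Rational(1, 2)), Pow(g, Rational(1, 2))))
P = Rational(-8, 5) (P = Mul(Add(8, Mul(Pow(2, Rational(1, 2)), Pow(0, Rational(1, 2)))), Pow(Add(-1, -4), -1)) = Mul(Add(8, Mul(Pow(2, Rational(1, 2)), 0)), Pow(-5, -1)) = Mul(Add(8, 0), Rational(-1, 5)) = Mul(8, Rational(-1, 5)) = Rational(-8, 5) ≈ -1.6000)
Function('x')(W, k) = Add(Rational(-8, 5), W) (Function('x')(W, k) = Add(W, Rational(-8, 5)) = Add(Rational(-8, 5), W))
Add(Add(-3284, Function('x')(41, -54)), -1469) = Add(Add(-3284, Add(Rational(-8, 5), 41)), -1469) = Add(Add(-3284, Rational(197, 5)), -1469) = Add(Rational(-16223, 5), -1469) = Rational(-23568, 5)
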